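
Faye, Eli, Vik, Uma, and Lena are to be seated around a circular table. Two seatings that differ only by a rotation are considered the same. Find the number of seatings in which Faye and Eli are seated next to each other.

12

Glue Faye and Eli into a block (2 internal orders). Seating 4 units around a circle gives (3)! arrangements.
So 2 × (3)! = 2 × 6 = 12.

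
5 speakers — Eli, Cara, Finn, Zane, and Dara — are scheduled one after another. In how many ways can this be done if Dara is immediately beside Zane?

48

Place the 3 others and the Dara-Zane pair as 4 objects in a line; the pair has 2 internal arrangements.
So the count is 2·(4)! = 48.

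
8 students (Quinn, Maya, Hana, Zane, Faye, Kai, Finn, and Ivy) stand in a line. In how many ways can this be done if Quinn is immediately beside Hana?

10080

Treat {Quinn, Hana} as a single unit. There are 7 units to order, and the pair itself can be ordered 2 ways.
So the count is 2·(7)! = 10080.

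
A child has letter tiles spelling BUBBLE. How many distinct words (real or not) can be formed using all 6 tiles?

BUBBLE has 6 letters with B appearing 3 times.
Dividing 6! = 720 by 3! = 6 for the repeated letters gives 120.

120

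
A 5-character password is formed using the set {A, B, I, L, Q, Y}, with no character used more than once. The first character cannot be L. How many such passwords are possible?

The first character has 6−1 = 5 choices (anything except L).
The remaining 4 characters are filled from the other 5 symbols without repetition: 5 × 4 × 3 × 2 = 120.
Total: 5 × 120 = 600.

600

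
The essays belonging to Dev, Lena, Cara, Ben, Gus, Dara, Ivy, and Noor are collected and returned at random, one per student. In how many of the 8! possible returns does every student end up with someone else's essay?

Let Aᵢ be the assignments in which student i gets their own essay. We want the size of the complement of A₁∪…∪A_8.
By inclusion–exclusion this is Σ_{j=0}^{8} (−1)^j C(8,j)·(8−j)!.
Computing: 40320 − 40320 + 20160 − 6720 + 1680 − 336 + 56 − 8 + 1 = 14833.

14833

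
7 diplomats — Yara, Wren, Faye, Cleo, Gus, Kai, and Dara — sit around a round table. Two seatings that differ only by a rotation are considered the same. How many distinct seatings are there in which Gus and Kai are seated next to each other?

240

Glue Gus and Kai into a block (2 internal orders). Seating 6 units around a circle gives (5)! arrangements.
So 2 × (5)! = 2 × 120 = 240.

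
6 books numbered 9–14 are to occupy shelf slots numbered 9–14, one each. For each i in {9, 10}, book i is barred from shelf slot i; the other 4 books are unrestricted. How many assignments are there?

504

Let Aᵢ (for i ∈ {9, 10}) be the placements that put book i in its forbidden shelf slot. Any j of these fix j positions, leaving (6−j)! ways to fill the rest, and there are C(2,j) ways to pick which j.
By inclusion–exclusion, the number of valid placements is Σ_{j=0}^{2} (−1)^j C(2,j)·(6−j)!.
Computing: 720 − 240 + 24 = 504.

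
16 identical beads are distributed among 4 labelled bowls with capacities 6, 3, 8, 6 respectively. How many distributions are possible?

98

Without the upper bounds there are C(19,3) = 969 ways to split 16 among 4 bowls.
Subtract solutions that violate a single cap (substitute x_i' = x_i − (cap_i+1)): x_1 ≥ 7 gives C(12,3) = 220; x_2 ≥ 4 gives C(15,3) = 455; x_3 ≥ 9 gives C(10,3) = 120; x_4 ≥ 7 gives C(12,3) = 220. Together 1015.
Add back pairs where two caps are both exceeded: 56 + 1 + 10 + 20 + 56 + 1 = 144.
By inclusion–exclusion the count is 969 − 1015 + 144 = 98.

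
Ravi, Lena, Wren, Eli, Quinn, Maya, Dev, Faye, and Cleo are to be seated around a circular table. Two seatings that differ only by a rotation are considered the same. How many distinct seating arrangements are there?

Seat Ravi anywhere (absorbing the rotational symmetry), then permute the other 8: (8)! = 40320.

40320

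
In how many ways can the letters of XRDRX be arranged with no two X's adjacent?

18

There are 5!/(2!·2!) = 30 arrangements of XRDRX in total.
Arrangements with the X's together: treat XX as one letter, giving (4)!/(2!) = 12.
Subtracting, 30 − 12 = 18 arrangements keep the X's apart.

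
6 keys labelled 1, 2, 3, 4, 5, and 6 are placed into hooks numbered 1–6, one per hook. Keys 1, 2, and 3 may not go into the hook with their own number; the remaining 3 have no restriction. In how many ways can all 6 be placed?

Let Aᵢ (for i ∈ {1, 2, 3}) be the placements that put key i in its forbidden hook. Any j of these fix j positions, leaving (6−j)! ways to fill the rest, and there are C(3,j) ways to pick which j.
By inclusion–exclusion, the number of valid placements is Σ_{j=0}^{3} (−1)^j C(3,j)·(6−j)!.
Computing: 720 − 360 + 72 − 6 = 426.

426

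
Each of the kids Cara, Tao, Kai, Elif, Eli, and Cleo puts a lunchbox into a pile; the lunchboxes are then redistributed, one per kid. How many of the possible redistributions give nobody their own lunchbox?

Let Aᵢ be the assignments in which kid i gets their own lunchbox. We want the size of the complement of A₁∪…∪A_6.
By inclusion–exclusion this is Σ_{j=0}^{6} (−1)^j C(6,j)·(6−j)!.
Computing: 720 − 720 + 360 − 120 + 30 − 6 + 1 = 265.

265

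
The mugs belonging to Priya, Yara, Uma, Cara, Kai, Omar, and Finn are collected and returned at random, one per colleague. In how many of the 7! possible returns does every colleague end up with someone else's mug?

Count assignments avoiding every fixed point. For any j of the 7 colleagues fixed to their own mug, the other 7−j can be arranged in (7−j)! ways.
By inclusion–exclusion this is Σ_{j=0}^{7} (−1)^j C(7,j)·(7−j)!.
Computing: 5040 − 5040 + 2520 − 840 + 210 − 42 + 7 − 1 = 1854.

1854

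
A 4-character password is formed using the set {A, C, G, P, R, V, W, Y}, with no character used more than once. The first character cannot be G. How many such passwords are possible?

1470

The first character has 8−1 = 7 choices (anything except G).
The remaining 3 characters are filled from the other 7 symbols without repetition: 7 × 6 × 5 = 210.
Total: 7 × 210 = 1470.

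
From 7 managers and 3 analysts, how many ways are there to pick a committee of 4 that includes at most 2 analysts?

203

Split by how many analysts are chosen (0 through 2).
Sum: C(3,0)·C(7,4) + C(3,1)·C(7,3) + C(3,2)·C(7,2) = 35 + 105 + 63 = 203.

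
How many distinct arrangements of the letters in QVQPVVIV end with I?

105

With the last slot taken by I, it remains to arrange the other 7 letters (QVQPVVV).
Those 7 letters have Q appearing twice and V appearing 4 times, giving (7)!/(4!·2!) = 105.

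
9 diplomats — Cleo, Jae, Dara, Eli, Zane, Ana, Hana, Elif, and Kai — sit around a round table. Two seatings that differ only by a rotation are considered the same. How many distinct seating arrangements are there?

Fix one person's seat to break rotational symmetry; the remaining 8 people can be arranged in (8)! = 40320 ways.

40320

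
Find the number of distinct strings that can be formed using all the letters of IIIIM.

5

IIIIM has 5 letters with I appearing 4 times.
So there are 5! / (4!) = 5 distinguishable arrangements.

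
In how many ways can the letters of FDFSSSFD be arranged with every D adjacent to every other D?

140

Treat the 2 copies of D as a single block. The multiset to arrange is then {DD, F, F, F, S, S, S}, 7 items in all.
That gives (7)!/(3!·3!) = 140 arrangements.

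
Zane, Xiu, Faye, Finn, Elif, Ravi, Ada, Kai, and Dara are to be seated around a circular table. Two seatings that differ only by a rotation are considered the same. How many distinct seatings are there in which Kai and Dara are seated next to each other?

Treat {Kai, Dara} as one unit (2 internal orders) and seat the resulting 8 units around the table: (7)! circular arrangements.
So 2 × (7)! = 2 × 5040 = 10080.

10080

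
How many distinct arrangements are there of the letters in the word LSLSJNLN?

Letter multiplicities in LSLSJNLN: J×1, L×3, N×2, S×2.
The number of distinct arrangements is 8!/(3!·2!·2!) = 40320/24 = 1680.

1680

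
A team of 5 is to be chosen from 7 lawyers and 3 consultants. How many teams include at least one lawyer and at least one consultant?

With no constraint there are C(10,5) = 252 possible selections.
Selections missing a whole group: no lawyers → C(3,5) = 0; no consultants → C(7,5) = 21.
Both groups omitted at once is impossible, so 252 − 21 = 231.

231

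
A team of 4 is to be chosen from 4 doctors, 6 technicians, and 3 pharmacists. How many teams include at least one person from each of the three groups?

360

Unrestricted: C(13,4) = 715 ways to pick any 4 of the 13.
Subtract selections that omit an entire group: no doctors → C(9,4) = 126; no technicians → C(7,4) = 35; no pharmacists → C(10,4) = 210.
Add back selections omitting two groups (i.e. drawn from a single group): C(4,4) + C(6,4) + C(3,4) = 16.
By inclusion–exclusion: 715 − 371 + 16 = 360.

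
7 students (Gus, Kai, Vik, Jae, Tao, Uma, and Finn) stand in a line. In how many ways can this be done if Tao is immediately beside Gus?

1440

Place the 5 others and the Tao-Gus pair as 6 objects in a line; the pair has 2 internal arrangements.
So the count is 2·(6)! = 1440.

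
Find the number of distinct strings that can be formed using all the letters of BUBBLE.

120

Letter multiplicities in BUBBLE: B×3, E×1, L×1, U×1.
The number of distinct arrangements is 6!/(3!) = 720/6 = 120.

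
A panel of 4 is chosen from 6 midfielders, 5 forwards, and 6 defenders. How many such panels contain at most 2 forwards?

2255

Split by how many forwards are chosen (0 through 2).
Sum: C(5,0)·C(12,4) + C(5,1)·C(12,3) + C(5,2)·C(12,2) = 495 + 1100 + 660 = 2255.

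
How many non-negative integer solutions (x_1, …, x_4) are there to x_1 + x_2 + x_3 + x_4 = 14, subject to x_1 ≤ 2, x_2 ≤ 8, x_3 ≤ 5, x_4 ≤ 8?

115

Without the upper bounds there are C(17,3) = 680 ways to split 14 among 4 variables.
Subtract solutions that violate a single cap (substitute x_i' = x_i − (cap_i+1)): x_1 ≥ 3 gives C(14,3) = 364; x_2 ≥ 9 gives C(8,3) = 56; x_3 ≥ 6 gives C(11,3) = 165; x_4 ≥ 9 gives C(8,3) = 56. Together 641.
Add back pairs where two caps are both exceeded: 10 + 56 + 10 + 0 + 0 + 0 = 76.
By inclusion–exclusion the count is 680 − 641 + 76 = 115.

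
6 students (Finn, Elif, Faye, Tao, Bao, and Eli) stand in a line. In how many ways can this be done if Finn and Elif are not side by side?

Of the 6! = 720 arrangements, those with Finn and Elif adjacent number 2 × 5! = 240 (treat the pair as a block with 2 internal orders).
Complementary counting: 720 − 240 = 480.

480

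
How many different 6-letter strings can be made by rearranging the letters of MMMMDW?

30

MMMMDW has 6 letters with M appearing 4 times.
The number of distinct arrangements is 6!/(4!) = 720/24 = 30.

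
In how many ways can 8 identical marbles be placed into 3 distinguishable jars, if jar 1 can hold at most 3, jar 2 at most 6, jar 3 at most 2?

9

By stars and bars, unrestricted non-negative solutions to x_1+…+x_3 = 8 number C(8+2,2) = 45.
Subtract solutions that violate a single cap (substitute x_i' = x_i − (cap_i+1)): x_1 ≥ 4 gives C(6,2) = 15; x_2 ≥ 7 gives C(3,2) = 3; x_3 ≥ 3 gives C(7,2) = 21. Together 39.
Add back pairs where two caps are both exceeded: 0 + 3 + 0 = 3.
By inclusion–exclusion the count is 45 − 39 + 3 = 9.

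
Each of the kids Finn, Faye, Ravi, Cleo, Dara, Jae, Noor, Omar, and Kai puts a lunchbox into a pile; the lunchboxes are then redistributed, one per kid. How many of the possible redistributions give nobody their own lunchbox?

133496

Count assignments avoiding every fixed point. For any j of the 9 kids fixed to their own lunchbox, the other 9−j can be arranged in (9−j)! ways.
By inclusion–exclusion this is Σ_{j=0}^{9} (−1)^j C(9,j)·(9−j)!.
Computing: 362880 − 362880 + 181440 − 60480 + 15120 − 3024 + 504 − 72 + 9 − 1 = 133496.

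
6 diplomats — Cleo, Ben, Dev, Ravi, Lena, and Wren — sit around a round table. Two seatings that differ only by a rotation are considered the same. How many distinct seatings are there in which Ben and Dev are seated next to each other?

48

Treat {Ben, Dev} as one unit (2 internal orders) and seat the resulting 5 units around the table: (4)! circular arrangements.
So 2 × (4)! = 2 × 24 = 48.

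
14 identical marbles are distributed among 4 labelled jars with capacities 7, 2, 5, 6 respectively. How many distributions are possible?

63

By stars and bars, unrestricted non-negative solutions to x_1+…+x_4 = 14 number C(14+3,3) = 680.
Subtract solutions that violate a single cap (substitute x_i' = x_i − (cap_i+1)): x_1 ≥ 8 gives C(9,3) = 84; x_2 ≥ 3 gives C(14,3) = 364; x_3 ≥ 6 gives C(11,3) = 165; x_4 ≥ 7 gives C(10,3) = 120. Together 733.
Add back pairs where two caps are both exceeded: 20 + 1 + 0 + 56 + 35 + 4 = 116.
By inclusion–exclusion the count is 680 − 733 + 116 = 63.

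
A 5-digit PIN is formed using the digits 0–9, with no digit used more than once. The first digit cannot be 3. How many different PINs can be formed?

27216

The first digit has 10−1 = 9 choices (anything except 3).
The remaining 4 digits are filled from the other 9 symbols without repetition: 9 × 8 × 7 × 6 = 3024.
Total: 9 × 3024 = 27216.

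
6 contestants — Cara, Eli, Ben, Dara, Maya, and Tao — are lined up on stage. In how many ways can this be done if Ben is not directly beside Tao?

480

There are 6! = 720 arrangements in all. If Ben and Tao are adjacent, merging them into one block gives 2·(5)! = 240 arrangements.
Complementary counting: 720 − 240 = 480.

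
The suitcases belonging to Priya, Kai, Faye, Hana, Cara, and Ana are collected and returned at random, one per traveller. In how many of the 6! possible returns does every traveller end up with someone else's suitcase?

265

This is the derangement count D_6: permutations of 6 items with no fixed point.
By inclusion–exclusion this is Σ_{j=0}^{6} (−1)^j C(6,j)·(6−j)!.
Computing: 720 − 720 + 360 − 120 + 30 − 6 + 1 = 265.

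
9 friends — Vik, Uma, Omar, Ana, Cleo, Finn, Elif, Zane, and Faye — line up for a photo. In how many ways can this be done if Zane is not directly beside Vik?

282240

There are 9! = 362880 arrangements in all. If Zane and Vik are adjacent, merging them into one block gives 2·(8)! = 80640 arrangements.
So 362880 − 80640 = 282240 arrangements keep them apart.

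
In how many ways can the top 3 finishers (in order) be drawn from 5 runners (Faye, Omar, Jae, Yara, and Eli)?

60

There are 5 choices for 1st place, 4 for 2nd, and 3 for 3rd.
That gives 5 × 4 × 3 = 60.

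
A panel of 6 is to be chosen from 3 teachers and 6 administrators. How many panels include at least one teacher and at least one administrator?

83

Unrestricted: C(9,6) = 84 ways to pick any 6 of the 9.
Subtract selections that omit an entire group: no teachers → C(6,6) = 1; no administrators → C(3,6) = 0.
Both groups omitted at once is impossible, so 84 − 1 = 83.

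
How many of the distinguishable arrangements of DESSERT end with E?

Fix E in the last position and arrange the remaining 6 letters.
Those 6 letters have S appearing twice, giving (6)!/(2!) = 360.

360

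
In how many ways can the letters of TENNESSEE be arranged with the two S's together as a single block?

840

Treat the 2 copies of S as a single block. The multiset to arrange is then {SS, E, E, E, E, N, N, T}, 8 items in all.
That gives (8)!/(4!·2!) = 840 arrangements.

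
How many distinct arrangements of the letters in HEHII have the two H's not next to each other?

18

There are 5!/(2!·2!) = 30 arrangements of HEHII in total.
Arrangements with the H's together: treat HH as one letter, giving (4)!/(2!) = 12.
Subtracting, 30 − 12 = 18 arrangements keep the H's apart.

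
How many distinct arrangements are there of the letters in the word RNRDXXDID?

RNRDXXDID has 9 letters with D appearing 3 times, R appearing twice, and X appearing twice.
Dividing 9! = 362880 by 3!·2!·2! = 24 for the repeated letters gives 15120.

15120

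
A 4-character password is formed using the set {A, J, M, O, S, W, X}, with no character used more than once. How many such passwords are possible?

840

Choose and order 4 of the 7 symbols: the first character has 7 options, the next 6, then 5, 4.
7 × 6 × 5 × 4 = 840.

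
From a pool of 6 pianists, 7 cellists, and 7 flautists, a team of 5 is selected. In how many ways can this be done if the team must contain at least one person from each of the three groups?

Total 5-person selections from all 20: C(20,5) = 15504.
Subtract selections that omit an entire group: no pianists → C(14,5) = 2002; no cellists → C(13,5) = 1287; no flautists → C(13,5) = 1287.
Add back selections omitting two groups (i.e. drawn from a single group): C(6,5) + C(7,5) + C(7,5) = 48.
By inclusion–exclusion: 15504 − 4576 + 48 = 10976.

10976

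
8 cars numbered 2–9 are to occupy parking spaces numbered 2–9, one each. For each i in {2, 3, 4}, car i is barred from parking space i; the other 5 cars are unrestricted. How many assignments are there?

27240

Let Aᵢ (for i ∈ {2, 3, 4}) be the placements that put car i in its forbidden parking space. Any j of these fix j positions, leaving (8−j)! ways to fill the rest, and there are C(3,j) ways to pick which j.
By inclusion–exclusion, the number of valid placements is Σ_{j=0}^{3} (−1)^j C(3,j)·(8−j)!.
Computing: 40320 − 15120 + 2160 − 120 = 27240.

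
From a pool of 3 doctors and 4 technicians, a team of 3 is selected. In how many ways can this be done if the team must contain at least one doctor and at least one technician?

Unrestricted: C(7,3) = 35 ways to pick any 3 of the 7.
Subtract selections that omit an entire group: no doctors → C(4,3) = 4; no technicians → C(3,3) = 1.
Both groups omitted at once is impossible, so 35 − 5 = 30.

30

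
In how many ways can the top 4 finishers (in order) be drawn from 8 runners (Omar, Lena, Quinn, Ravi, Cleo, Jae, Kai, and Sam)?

1680

There are 8 choices for 1st place, 7 for 2nd, and so on down to 5 for position 4.
That gives 8 × 7 × 6 × 5 = 1680.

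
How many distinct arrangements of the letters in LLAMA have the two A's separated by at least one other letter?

Total arrangements of LLAMA: 5!/(2!·2!) = 30.
If the two A's are adjacent, glue them into one block, leaving 4 items to arrange: (4)!/(2!) = 12 ways.
Hence 30 − 12 = 18.

18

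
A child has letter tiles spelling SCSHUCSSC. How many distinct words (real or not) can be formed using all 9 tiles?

The 9 letters of SCSHUCSSC have repeats: C appearing 3 times and S appearing 4 times.
Dividing 9! = 362880 by 4!·3! = 144 for the repeated letters gives 2520.

2520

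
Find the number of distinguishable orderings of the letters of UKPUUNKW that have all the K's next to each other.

840

Treat the 2 copies of K as a single block. The multiset to arrange is then {KK, N, P, U, U, U, W}, 7 items in all.
That gives (7)!/(3!) = 840 arrangements.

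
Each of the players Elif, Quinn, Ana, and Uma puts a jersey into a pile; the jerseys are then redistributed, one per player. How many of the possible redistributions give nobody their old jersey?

9

Let Aᵢ be the assignments in which player i gets their old jersey. We want the size of the complement of A₁∪…∪A_4.
By inclusion–exclusion this is Σ_{j=0}^{4} (−1)^j C(4,j)·(4−j)!.
Computing: 24 − 24 + 12 − 4 + 1 = 9.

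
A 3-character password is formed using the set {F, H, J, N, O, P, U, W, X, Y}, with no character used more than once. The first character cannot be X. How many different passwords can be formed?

The first character has 10−1 = 9 choices (anything except X).
The remaining 2 characters are filled from the other 9 symbols without repetition: 9 × 8 = 72.
Total: 9 × 72 = 648.

648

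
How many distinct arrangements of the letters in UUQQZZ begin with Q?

30

With the first slot taken by Q, it remains to arrange the other 5 letters (UUQZZ).
Those 5 letters have U appearing twice and Z appearing twice, giving (5)!/(2!·2!) = 30.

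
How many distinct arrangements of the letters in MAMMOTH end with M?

360

With the last slot taken by M, it remains to arrange the other 6 letters (AMMOTH).
Those 6 letters have M appearing twice, giving (6)!/(2!) = 360.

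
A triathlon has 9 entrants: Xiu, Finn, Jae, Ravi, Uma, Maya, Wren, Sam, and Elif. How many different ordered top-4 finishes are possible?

3024

This is an ordered selection of 4 from 9: P(9,4).
That gives 9 × 8 × 7 × 6 = 3024.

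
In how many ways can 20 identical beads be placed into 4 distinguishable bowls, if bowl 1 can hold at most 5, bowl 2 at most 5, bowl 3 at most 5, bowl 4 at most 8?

Without the upper bounds there are C(23,3) = 1771 ways to split 20 among 4 bowls.
Subtract solutions that violate a single cap (substitute x_i' = x_i − (cap_i+1)): x_1 ≥ 6 gives C(17,3) = 680; x_2 ≥ 6 gives C(17,3) = 680; x_3 ≥ 6 gives C(17,3) = 680; x_4 ≥ 9 gives C(14,3) = 364. Together 2404.
Add back pairs where two caps are both exceeded: 165 + 165 + 56 + 165 + 56 + 56 = 663.
Subtract triples: 10 + 0 + 0 + 0 = 10.
By inclusion–exclusion the count is 1771 − 2404 + 663 − 10 = 20.

20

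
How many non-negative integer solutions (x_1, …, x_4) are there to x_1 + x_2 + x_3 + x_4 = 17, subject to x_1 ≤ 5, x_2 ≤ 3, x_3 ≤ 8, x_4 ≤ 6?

52

Ignoring the caps, the number of non-negative solutions to x_1+…+x_4 = 17 is C(20,3) = 1140.
Subtract solutions that violate a single cap (substitute x_i' = x_i − (cap_i+1)): x_1 ≥ 6 gives C(14,3) = 364; x_2 ≥ 4 gives C(16,3) = 560; x_3 ≥ 9 gives C(11,3) = 165; x_4 ≥ 7 gives C(13,3) = 286. Together 1375.
Add back pairs where two caps are both exceeded: 120 + 10 + 35 + 35 + 84 + 4 = 288.
Subtract triples: 0 + 1 + 0 + 0 = 1.
By inclusion–exclusion the count is 1140 − 1375 + 288 − 1 = 52.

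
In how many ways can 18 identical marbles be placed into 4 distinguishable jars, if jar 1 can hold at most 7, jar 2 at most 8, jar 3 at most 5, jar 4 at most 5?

By stars and bars, unrestricted non-negative solutions to x_1+…+x_4 = 18 number C(18+3,3) = 1330.
Subtract solutions that violate a single cap (substitute x_i' = x_i − (cap_i+1)): x_1 ≥ 8 gives C(13,3) = 286; x_2 ≥ 9 gives C(12,3) = 220; x_3 ≥ 6 gives C(15,3) = 455; x_4 ≥ 6 gives C(15,3) = 455. Together 1416.
Add back pairs where two caps are both exceeded: 4 + 35 + 35 + 20 + 20 + 84 = 198.
By inclusion–exclusion the count is 1330 − 1416 + 198 = 112.

112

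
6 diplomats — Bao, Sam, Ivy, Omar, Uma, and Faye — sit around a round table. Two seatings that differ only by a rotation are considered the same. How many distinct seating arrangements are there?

120

Around a circle, 6 distinct people have 6!/6 = (5)! = 120 rotationally distinct seatings.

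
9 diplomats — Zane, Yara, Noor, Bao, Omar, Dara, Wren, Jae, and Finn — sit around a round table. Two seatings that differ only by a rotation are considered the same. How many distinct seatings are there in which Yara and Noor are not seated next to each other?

Without the restriction there are (8)! = 40320 seatings.
Seatings with Yara beside Noor: treat them as a block with 2 internal orders, giving 2 × (7)! = 10080.
Subtracting, 40320 − 10080 = 30240.

30240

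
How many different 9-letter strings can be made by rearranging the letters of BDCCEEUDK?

The 9 letters of BDCCEEUDK have repeats: C appearing twice, D appearing twice, and E appearing twice.
Dividing 9! = 362880 by 2!·2!·2! = 8 for the repeated letters gives 45360.

45360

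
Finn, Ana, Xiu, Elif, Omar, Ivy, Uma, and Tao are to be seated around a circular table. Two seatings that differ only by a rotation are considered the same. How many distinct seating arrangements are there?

Seat Finn anywhere (absorbing the rotational symmetry), then permute the other 7: (7)! = 5040.

5040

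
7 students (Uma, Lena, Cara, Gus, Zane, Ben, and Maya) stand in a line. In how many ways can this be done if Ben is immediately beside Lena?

Glue Ben and Lena into one block (2 internal orders), leaving 6 units to arrange in a row.
That gives 2 × 6! = 2 × 720 = 1440.

1440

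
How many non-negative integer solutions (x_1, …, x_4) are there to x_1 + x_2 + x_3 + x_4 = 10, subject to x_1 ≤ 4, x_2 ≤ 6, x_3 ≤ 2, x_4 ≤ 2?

Ignoring the caps, the number of non-negative solutions to x_1+…+x_4 = 10 is C(13,3) = 286.
Subtract solutions that violate a single cap (substitute x_i' = x_i − (cap_i+1)): x_1 ≥ 5 gives C(8,3) = 56; x_2 ≥ 7 gives C(6,3) = 20; x_3 ≥ 3 gives C(10,3) = 120; x_4 ≥ 3 gives C(10,3) = 120. Together 316.
Add back pairs where two caps are both exceeded: 0 + 10 + 10 + 1 + 1 + 35 = 57.
By inclusion–exclusion the count is 286 − 316 + 57 = 27.

27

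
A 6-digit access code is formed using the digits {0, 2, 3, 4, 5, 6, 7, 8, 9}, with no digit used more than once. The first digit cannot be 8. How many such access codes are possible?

53760

The first digit has 9−1 = 8 choices (anything except 8).
The remaining 5 digits are filled from the other 8 symbols without repetition: 8 × 7 × 6 × 5 × 4 = 6720.
Total: 8 × 6720 = 53760.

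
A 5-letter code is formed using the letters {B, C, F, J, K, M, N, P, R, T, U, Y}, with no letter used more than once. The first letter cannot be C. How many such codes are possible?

The first letter has 12−1 = 11 choices (anything except C).
The remaining 4 letters are filled from the other 11 symbols without repetition: 11 × 10 × 9 × 8 = 7920.
Total: 11 × 7920 = 87120.

87120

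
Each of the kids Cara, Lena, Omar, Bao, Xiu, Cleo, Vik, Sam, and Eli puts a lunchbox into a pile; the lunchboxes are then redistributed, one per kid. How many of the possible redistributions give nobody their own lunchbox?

133496

This is the derangement count D_9: permutations of 9 items with no fixed point.
By inclusion–exclusion this is Σ_{j=0}^{9} (−1)^j C(9,j)·(9−j)!.
Computing: 362880 − 362880 + 181440 − 60480 + 15120 − 3024 + 504 − 72 + 9 − 1 = 133496.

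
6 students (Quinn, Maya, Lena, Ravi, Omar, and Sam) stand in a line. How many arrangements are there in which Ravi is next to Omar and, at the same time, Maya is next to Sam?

96

Treat {Ravi,Omar} as one block (2 orders) and {Maya,Sam} as another (2 orders).
That leaves 4 units to arrange: 2 × 2 × 4! = 4 × 24 = 96.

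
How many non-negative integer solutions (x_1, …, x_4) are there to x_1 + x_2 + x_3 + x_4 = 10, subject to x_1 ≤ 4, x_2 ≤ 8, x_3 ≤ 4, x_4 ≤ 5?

Ignoring the caps, the number of non-negative solutions to x_1+…+x_4 = 10 is C(13,3) = 286.
Subtract solutions that violate a single cap (substitute x_i' = x_i − (cap_i+1)): x_1 ≥ 5 gives C(8,3) = 56; x_2 ≥ 9 gives C(4,3) = 4; x_3 ≥ 5 gives C(8,3) = 56; x_4 ≥ 6 gives C(7,3) = 35. Together 151.
Add back pairs where two caps are both exceeded: 0 + 1 + 0 + 0 + 0 + 0 = 1.
By inclusion–exclusion the count is 286 − 151 + 1 = 136.

136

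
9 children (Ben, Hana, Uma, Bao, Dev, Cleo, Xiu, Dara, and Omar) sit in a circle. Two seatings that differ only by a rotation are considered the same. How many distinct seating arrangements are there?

Around a circle, 9 distinct people have 9!/9 = (8)! = 40320 rotationally distinct seatings.

40320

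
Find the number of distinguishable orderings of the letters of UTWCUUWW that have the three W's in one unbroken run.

Treat the 3 copies of W as a single block. The multiset to arrange is then {WWW, C, T, U, U, U}, 6 items in all.
That gives (6)!/(3!) = 120 arrangements.

120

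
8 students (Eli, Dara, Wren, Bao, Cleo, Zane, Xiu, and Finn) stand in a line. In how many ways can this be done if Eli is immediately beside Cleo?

10080

Place the 6 others and the Eli-Cleo pair as 7 objects in a line; the pair has 2 internal arrangements.
So the count is 2·(7)! = 10080.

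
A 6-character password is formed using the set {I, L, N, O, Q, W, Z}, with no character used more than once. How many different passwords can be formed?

This is a permutation of 6 out of 7: P(7,6) = 7!/1!.
That product is 7 × 6 × 5 × 4 × 3 × 2 = 5040.

5040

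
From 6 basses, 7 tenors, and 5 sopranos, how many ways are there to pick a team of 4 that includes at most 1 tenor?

1485

Split by how many tenors are chosen (0 through 1).
Sum: C(7,0)·C(11,4) + C(7,1)·C(11,3) = 330 + 1155 = 1485.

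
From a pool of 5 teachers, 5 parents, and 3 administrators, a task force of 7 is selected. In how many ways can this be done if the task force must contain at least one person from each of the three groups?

1580

Total 7-person selections from all 13: C(13,7) = 1716.
Selections missing a whole group: no teachers → C(8,7) = 8; no parents → C(8,7) = 8; no administrators → C(10,7) = 120.
Add back selections omitting two groups (i.e. drawn from a single group): C(5,7) + C(5,7) + C(3,7) = 0.
By inclusion–exclusion: 1716 − 136 + 0 = 1580.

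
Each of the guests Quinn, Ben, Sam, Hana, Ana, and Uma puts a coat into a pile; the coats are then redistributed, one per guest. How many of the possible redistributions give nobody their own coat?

265

This is the derangement count D_6: permutations of 6 items with no fixed point.
By inclusion–exclusion this is Σ_{j=0}^{6} (−1)^j C(6,j)·(6−j)!.
Computing: 720 − 720 + 360 − 120 + 30 − 6 + 1 = 265.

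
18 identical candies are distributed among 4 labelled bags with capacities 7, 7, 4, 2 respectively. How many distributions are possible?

10

By stars and bars, unrestricted non-negative solutions to x_1+…+x_4 = 18 number C(18+3,3) = 1330.
Subtract solutions that violate a single cap (substitute x_i' = x_i − (cap_i+1)): x_1 ≥ 8 gives C(13,3) = 286; x_2 ≥ 8 gives C(13,3) = 286; x_3 ≥ 5 gives C(16,3) = 560; x_4 ≥ 3 gives C(18,3) = 816. Together 1948.
Add back pairs where two caps are both exceeded: 10 + 56 + 120 + 56 + 120 + 286 = 648.
Subtract triples: 0 + 0 + 10 + 10 = 20.
By inclusion–exclusion the count is 1330 − 1948 + 648 − 20 = 10.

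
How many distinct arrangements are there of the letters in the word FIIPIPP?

140

Letter multiplicities in FIIPIPP: F×1, I×3, P×3.
Dividing 7! = 5040 by 3!·3! = 36 for the repeated letters gives 140.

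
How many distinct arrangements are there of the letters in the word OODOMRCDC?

OODOMRCDC has 9 letters with C appearing twice, D appearing twice, and O appearing 3 times.
So there are 9! / (3!·2!·2!) = 15120 distinguishable arrangements.

15120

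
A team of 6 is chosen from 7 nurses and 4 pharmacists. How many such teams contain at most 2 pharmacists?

Split by how many pharmacists are chosen (0 through 2).
Sum: C(4,0)·C(7,6) + C(4,1)·C(7,5) + C(4,2)·C(7,4) = 7 + 84 + 210 = 301.

301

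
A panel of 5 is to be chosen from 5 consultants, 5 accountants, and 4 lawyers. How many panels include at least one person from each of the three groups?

Total 5-person selections from all 14: C(14,5) = 2002.
Subtract selections that omit an entire group: no consultants → C(9,5) = 126; no accountants → C(9,5) = 126; no lawyers → C(10,5) = 252.
Add back selections omitting two groups (i.e. drawn from a single group): C(5,5) + C(5,5) + C(4,5) = 2.
By inclusion–exclusion: 2002 − 504 + 2 = 1500.

1500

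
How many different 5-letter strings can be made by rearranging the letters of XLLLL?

XLLLL has 5 letters with L appearing 4 times.
So there are 5! / (4!) = 5 distinguishable arrangements.

5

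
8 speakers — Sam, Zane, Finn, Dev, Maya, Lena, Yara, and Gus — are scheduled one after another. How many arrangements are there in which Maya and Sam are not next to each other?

30240

Of the 8! = 40320 arrangements, those with Maya and Sam adjacent number 2 × 7! = 10080 (treat the pair as a block with 2 internal orders).
Complementary counting: 40320 − 10080 = 30240.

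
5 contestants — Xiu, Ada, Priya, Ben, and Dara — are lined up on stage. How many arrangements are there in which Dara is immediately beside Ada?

48

Place the 3 others and the Dara-Ada pair as 4 objects in a line; the pair has 2 internal arrangements.
That gives 2 × 4! = 2 × 24 = 48.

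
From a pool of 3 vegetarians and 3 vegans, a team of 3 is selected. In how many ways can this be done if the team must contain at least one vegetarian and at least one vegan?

Total 3-person selections from all 6: C(6,3) = 20.
Subtract selections that omit an entire group: no vegetarians → C(3,3) = 1; no vegans → C(3,3) = 1.
Both groups omitted at once is impossible, so 20 − 2 = 18.

18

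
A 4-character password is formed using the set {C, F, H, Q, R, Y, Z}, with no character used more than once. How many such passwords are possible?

This is a permutation of 4 out of 7: P(7,4) = 7!/3!.
That product is 7 × 6 × 5 × 4 = 840.

840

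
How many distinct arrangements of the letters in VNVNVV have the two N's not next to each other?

10

There are 6!/(4!·2!) = 15 arrangements of VNVNVV in total.
If the two N's are adjacent, glue them into one block, leaving 5 items to arrange: (5)!/(4!) = 5 ways.
Subtracting, 15 − 5 = 10 arrangements keep the N's apart.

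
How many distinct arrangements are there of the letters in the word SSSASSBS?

56

The 8 letters of SSSASSBS have repeats: S appearing 6 times.
The number of distinct arrangements is 8!/(6!) = 40320/720 = 56.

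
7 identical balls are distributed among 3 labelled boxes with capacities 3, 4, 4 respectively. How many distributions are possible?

By stars and bars, unrestricted non-negative solutions to x_1+…+x_3 = 7 number C(7+2,2) = 36.
Subtract solutions that violate a single cap (substitute x_i' = x_i − (cap_i+1)): x_1 ≥ 4 gives C(5,2) = 10; x_2 ≥ 5 gives C(4,2) = 6; x_3 ≥ 5 gives C(4,2) = 6. Together 22.
No two caps can be exceeded simultaneously, so the pair terms are all 0.
By inclusion–exclusion the count is 36 − 22 + 0 = 14.

14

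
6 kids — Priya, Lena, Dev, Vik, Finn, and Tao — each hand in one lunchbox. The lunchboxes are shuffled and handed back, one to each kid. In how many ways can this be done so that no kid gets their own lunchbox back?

Count assignments avoiding every fixed point. For any j of the 6 kids fixed to their own lunchbox, the other 6−j can be arranged in (6−j)! ways.
By inclusion–exclusion this is Σ_{j=0}^{6} (−1)^j C(6,j)·(6−j)!.
Computing: 720 − 720 + 360 − 120 + 30 − 6 + 1 = 265.

265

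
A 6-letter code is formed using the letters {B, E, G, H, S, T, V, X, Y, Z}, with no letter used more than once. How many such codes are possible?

With no repetition, fill the 6 letters in order: 10 choices, then 9, down to 5.
That product is 10 × 9 × 8 × 7 × 6 × 5 = 151200.

151200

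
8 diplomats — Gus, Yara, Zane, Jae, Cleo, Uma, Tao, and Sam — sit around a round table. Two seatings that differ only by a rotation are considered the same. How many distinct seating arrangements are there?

Around a circle, 8 distinct people have 8!/8 = (7)! = 5040 rotationally distinct seatings.

5040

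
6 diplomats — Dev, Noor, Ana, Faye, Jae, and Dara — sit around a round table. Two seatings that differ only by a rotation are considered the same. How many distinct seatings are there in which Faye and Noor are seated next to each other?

Glue Faye and Noor into a block (2 internal orders). Seating 5 units around a circle gives (4)! arrangements.
So 2 × (4)! = 2 × 24 = 48.

48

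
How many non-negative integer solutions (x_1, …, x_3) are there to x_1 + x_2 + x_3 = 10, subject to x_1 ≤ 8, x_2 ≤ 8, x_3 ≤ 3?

Ignoring the caps, the number of non-negative solutions to x_1+…+x_3 = 10 is C(12,2) = 66.
Subtract solutions that violate a single cap (substitute x_i' = x_i − (cap_i+1)): x_1 ≥ 9 gives C(3,2) = 3; x_2 ≥ 9 gives C(3,2) = 3; x_3 ≥ 4 gives C(8,2) = 28. Together 34.
No two caps can be exceeded simultaneously, so the pair terms are all 0.
By inclusion–exclusion the count is 66 − 34 + 0 = 32.

32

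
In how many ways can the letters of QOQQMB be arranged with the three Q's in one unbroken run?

24

Treat the 3 copies of Q as a single block. The multiset to arrange is then {QQQ, B, M, O}, 4 items in all.
All 4 items are distinct, so there are (4)! = 24 arrangements.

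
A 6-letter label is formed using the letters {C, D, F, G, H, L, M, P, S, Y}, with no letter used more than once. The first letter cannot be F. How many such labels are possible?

136080

The first letter has 10−1 = 9 choices (anything except F).
The remaining 5 letters are filled from the other 9 symbols without repetition: 9 × 8 × 7 × 6 × 5 = 15120.
Total: 9 × 15120 = 136080.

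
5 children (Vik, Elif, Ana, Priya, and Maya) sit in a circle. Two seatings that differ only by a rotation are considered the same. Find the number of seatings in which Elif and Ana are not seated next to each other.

12

Without the restriction there are (4)! = 24 seatings.
Seatings with Elif beside Ana: treat them as a block with 2 internal orders, giving 2 × (3)! = 12.
Subtracting, 24 − 12 = 12.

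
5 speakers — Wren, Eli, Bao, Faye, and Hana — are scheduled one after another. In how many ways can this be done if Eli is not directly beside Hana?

There are 5! = 120 arrangements in all. If Eli and Hana are adjacent, merging them into one block gives 2·(4)! = 48 arrangements.
Complementary counting: 120 − 48 = 72.

72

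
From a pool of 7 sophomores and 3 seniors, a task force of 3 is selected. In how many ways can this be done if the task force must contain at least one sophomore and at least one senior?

With no constraint there are C(10,3) = 120 possible selections.
Subtract selections that omit an entire group: no sophomores → C(3,3) = 1; no seniors → C(7,3) = 35.
Both groups omitted at once is impossible, so 120 − 36 = 84.

84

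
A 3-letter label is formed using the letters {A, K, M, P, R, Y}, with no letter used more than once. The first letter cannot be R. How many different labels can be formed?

100

The first letter has 6−1 = 5 choices (anything except R).
The remaining 2 letters are filled from the other 5 symbols without repetition: 5 × 4 = 20.
Total: 5 × 20 = 100.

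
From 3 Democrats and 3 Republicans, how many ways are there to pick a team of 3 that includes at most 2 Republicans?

19

Split by how many Republicans are chosen (0 through 2).
Sum: C(3,0)·C(3,3) + C(3,1)·C(3,2) + C(3,2)·C(3,1) = 1 + 9 + 9 = 19.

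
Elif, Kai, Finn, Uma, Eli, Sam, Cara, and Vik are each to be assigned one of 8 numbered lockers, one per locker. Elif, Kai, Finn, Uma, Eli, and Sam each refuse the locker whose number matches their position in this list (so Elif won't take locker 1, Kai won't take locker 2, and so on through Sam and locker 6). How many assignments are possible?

Let Aᵢ (for 1 ≤ i ≤ 6) be the placements that put person i in their forbidden locker. Any j of these fix j positions, leaving (8−j)! ways to fill the rest, and there are C(6,j) ways to pick which j.
By inclusion–exclusion, the number of valid placements is Σ_{j=0}^{6} (−1)^j C(6,j)·(8−j)!.
Computing: 40320 − 30240 + 10800 − 2400 + 360 − 36 + 2 = 18806.

18806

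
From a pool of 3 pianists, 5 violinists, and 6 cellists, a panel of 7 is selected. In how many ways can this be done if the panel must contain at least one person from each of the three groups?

3058

Total 7-person selections from all 14: C(14,7) = 3432.
Subtract selections that omit an entire group: no pianists → C(11,7) = 330; no violinists → C(9,7) = 36; no cellists → C(8,7) = 8.
Add back selections omitting two groups (i.e. drawn from a single group): C(3,7) + C(5,7) + C(6,7) = 0.
By inclusion–exclusion: 3432 − 374 + 0 = 3058.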